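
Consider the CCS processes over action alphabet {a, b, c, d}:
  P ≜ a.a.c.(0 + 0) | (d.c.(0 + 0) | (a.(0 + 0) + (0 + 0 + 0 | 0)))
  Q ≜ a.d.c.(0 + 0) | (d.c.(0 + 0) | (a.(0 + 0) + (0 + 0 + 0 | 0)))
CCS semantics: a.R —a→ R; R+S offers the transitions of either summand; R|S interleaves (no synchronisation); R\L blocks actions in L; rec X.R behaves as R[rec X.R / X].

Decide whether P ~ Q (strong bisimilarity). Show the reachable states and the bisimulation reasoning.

LTS(P): 24 reachable states
  p0 = a.a.c.(0 + 0) | (d.c.(0 + 0) | (a.(0 + 0) + (0 + 0 + 0 | 0))) ⊢ —a→ p1, —a→ p2, —d→ p3
  p1 = a.a.c.(0 + 0) | (d.c.(0 + 0) | (0 + 0)) ⊢ —a→ p4, —d→ p5
  p2 = a.c.(0 + 0) | (d.c.(0 + 0) | (a.(0 + 0) + (0 + 0 + 0 | 0))) ⊢ —a→ p4, —a→ p6, —d→ p7
  p3 = a.a.c.(0 + 0) | (c.(0 + 0) | (a.(0 + 0) + (0 + 0 + 0 | 0))) ⊢ —a→ p5, —a→ p7, —c→ p8
  p4 = a.c.(0 + 0) | (d.c.(0 + 0) | (0 + 0)) ⊢ —a→ p9, —d→ p10
  p5 = a.a.c.(0 + 0) | (c.(0 + 0) | (0 + 0)) ⊢ —a→ p10, —c→ p11
  p6 = c.(0 + 0) | (d.c.(0 + 0) | (a.(0 + 0) + (0 + 0 + 0 | 0))) ⊢ —a→ p9, —c→ p12, —d→ p13
  p7 = a.c.(0 + 0) | (c.(0 + 0) | (a.(0 + 0) + (0 + 0 + 0 | 0))) ⊢ —a→ p10, —a→ p13, —c→ p14
  p8 = a.a.c.(0 + 0) | ((0 + 0) | (a.(0 + 0) + (0 + 0 + 0 | 0))) ⊢ —a→ p11, —a→ p14
  p9 = c.(0 + 0) | (d.c.(0 + 0) | (0 + 0)) ⊢ —c→ p15, —d→ p16
  p10 = a.c.(0 + 0) | (c.(0 + 0) | (0 + 0)) ⊢ —a→ p16, —c→ p17
  p11 = a.a.c.(0 + 0) | ((0 + 0) | (0 + 0)) ⊢ —a→ p17
  p12 = (0 + 0) | (d.c.(0 + 0) | (a.(0 + 0) + (0 + 0 + 0 | 0))) ⊢ —a→ p15, —d→ p18
  p13 = c.(0 + 0) | (c.(0 + 0) | (a.(0 + 0) + (0 + 0 + 0 | 0))) ⊢ —a→ p16, —c→ p18, —c→ p19
  p14 = a.c.(0 + 0) | ((0 + 0) | (a.(0 + 0) + (0 + 0 + 0 | 0))) ⊢ —a→ p17, —a→ p19
  p15 = (0 + 0) | (d.c.(0 + 0) | (0 + 0)) ⊢ —d→ p20
  p16 = c.(0 + 0) | (c.(0 + 0) | (0 + 0)) ⊢ —c→ p20, —c→ p21
  p17 = a.c.(0 + 0) | ((0 + 0) | (0 + 0)) ⊢ —a→ p21
  p18 = (0 + 0) | (c.(0 + 0) | (a.(0 + 0) + (0 + 0 + 0 | 0))) ⊢ —a→ p20, —c→ p22
  p19 = c.(0 + 0) | ((0 + 0) | (a.(0 + 0) + (0 + 0 + 0 | 0))) ⊢ —a→ p21, —c→ p22
  p20 = (0 + 0) | (c.(0 + 0) | (0 + 0)) ⊢ —c→ p23
  p21 = c.(0 + 0) | ((0 + 0) | (0 + 0)) ⊢ —c→ p23
  p22 = (0 + 0) | ((0 + 0) | (a.(0 + 0) + (0 + 0 + 0 | 0))) ⊢ —a→ p23
  p23 = (0 + 0) | ((0 + 0) | (0 + 0)) ⊢ ·
LTS(Q): 24 reachable states
  q0 = a.d.c.(0 + 0) | (d.c.(0 + 0) | (a.(0 + 0) + (0 + 0 + 0 | 0))) ⊢ —a→ q1, —a→ q2, —d→ q3
  q1 = a.d.c.(0 + 0) | (d.c.(0 + 0) | (0 + 0)) ⊢ —a→ q4, —d→ q5
  q2 = d.c.(0 + 0) | (d.c.(0 + 0) | (a.(0 + 0) + (0 + 0 + 0 | 0))) ⊢ —a→ q4, —d→ q6, —d→ q7
  q3 = a.d.c.(0 + 0) | (c.(0 + 0) | (a.(0 + 0) + (0 + 0 + 0 | 0))) ⊢ —a→ q5, —a→ q7, —c→ q8
  q4 = d.c.(0 + 0) | (d.c.(0 + 0) | (0 + 0)) ⊢ —d→ q10, —d→ q9
  q5 = a.d.c.(0 + 0) | (c.(0 + 0) | (0 + 0)) ⊢ —a→ q10, —c→ q11
  q6 = c.(0 + 0) | (d.c.(0 + 0) | (a.(0 + 0) + (0 + 0 + 0 | 0))) ⊢ —a→ q9, —c→ q12, —d→ q13
  q7 = d.c.(0 + 0) | (c.(0 + 0) | (a.(0 + 0) + (0 + 0 + 0 | 0))) ⊢ —a→ q10, —c→ q14, —d→ q13
  q8 = a.d.c.(0 + 0) | ((0 + 0) | (a.(0 + 0) + (0 + 0 + 0 | 0))) ⊢ —a→ q11, —a→ q14
  q9 = c.(0 + 0) | (d.c.(0 + 0) | (0 + 0)) ⊢ —c→ q15, —d→ q16
  q10 = d.c.(0 + 0) | (c.(0 + 0) | (0 + 0)) ⊢ —c→ q17, —d→ q16
  q11 = a.d.c.(0 + 0) | ((0 + 0) | (0 + 0)) ⊢ —a→ q17
  q12 = (0 + 0) | (d.c.(0 + 0) | (a.(0 + 0) + (0 + 0 + 0 | 0))) ⊢ —a→ q15, —d→ q18
  q13 = c.(0 + 0) | (c.(0 + 0) | (a.(0 + 0) + (0 + 0 + 0 | 0))) ⊢ —a→ q16, —c→ q18, —c→ q19
  q14 = d.c.(0 + 0) | ((0 + 0) | (a.(0 + 0) + (0 + 0 + 0 | 0))) ⊢ —a→ q17, —d→ q19
  q15 = (0 + 0) | (d.c.(0 + 0) | (0 + 0)) ⊢ —d→ q20
  q16 = c.(0 + 0) | (c.(0 + 0) | (0 + 0)) ⊢ —c→ q20, —c→ q21
  q17 = d.c.(0 + 0) | ((0 + 0) | (0 + 0)) ⊢ —d→ q21
  q18 = (0 + 0) | (c.(0 + 0) | (a.(0 + 0) + (0 + 0 + 0 | 0))) ⊢ —a→ q20, —c→ q22
  q19 = c.(0 + 0) | ((0 + 0) | (a.(0 + 0) + (0 + 0 + 0 | 0))) ⊢ —a→ q21, —c→ q22
  q20 = (0 + 0) | (c.(0 + 0) | (0 + 0)) ⊢ —c→ q23
  q21 = c.(0 + 0) | ((0 + 0) | (0 + 0)) ⊢ —c→ q23
  q22 = (0 + 0) | ((0 + 0) | (a.(0 + 0) + (0 + 0 + 0 | 0))) ⊢ —a→ q23
  q23 = (0 + 0) | ((0 + 0) | (0 + 0)) ⊢ ·
Partition-refinement fixed point:
  B0 = {p0}
  B1 = {p3}
  B2 = {p5}
  B3 = {p10}
  B4 = {p16, q16}
  B5 = {p20, p21, q20, q21}
  B6 = {p23, q23}
  B7 = {p17}
  B8 = {p11}
  B9 = {p7}
  B10 = {p13, q13}
  B11 = {p18, p19, q18, q19}
  B12 = {p22, q22}
  B13 = {p14}
  B14 = {p8}
  B15 = {p1}
  B16 = {p4}
  B17 = {p9, q10, q9}
  B18 = {p15, q15, q17}
  B19 = {p2}
  B20 = {p6, q6, q7}
  B21 = {p12, q12, q14}
  B22 = {q0}
  B23 = {q1}
  B24 = {q5}
  B25 = {q11}
  B26 = {q4}
  B27 = {q2}
  B28 = {q3}
  B29 = {q8}
p0 ∈ B0, q0 ∈ B22 → different blocks

NO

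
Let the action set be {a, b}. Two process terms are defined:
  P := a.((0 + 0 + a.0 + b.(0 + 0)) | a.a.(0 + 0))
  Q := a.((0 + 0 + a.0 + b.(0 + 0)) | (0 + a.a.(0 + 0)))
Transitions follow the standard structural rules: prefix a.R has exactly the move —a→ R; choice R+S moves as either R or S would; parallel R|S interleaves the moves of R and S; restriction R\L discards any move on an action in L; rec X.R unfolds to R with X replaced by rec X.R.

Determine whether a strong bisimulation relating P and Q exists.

YES

P's transition system — 10 states:
  m0 = a.((0 + 0 + a.0 + b.(0 + 0)) | a.a.(0 + 0)) has moves --a--▸ m1
  m1 = (0 + 0 + a.0 + b.(0 + 0)) | a.a.(0 + 0) has moves --a--▸ m2, --a--▸ m3, --b--▸ m4
  m2 = (0 + 0 + a.0 + b.(0 + 0)) | a.(0 + 0) has moves --a--▸ m5, --a--▸ m6, --b--▸ m7
  m3 = 0 | a.a.(0 + 0) has moves --a--▸ m6
  m4 = (0 + 0) | a.a.(0 + 0) has moves --a--▸ m7
  m5 = (0 + 0 + a.0 + b.(0 + 0)) | (0 + 0) has moves --a--▸ m8, --b--▸ m9
  m6 = 0 | a.(0 + 0) has moves --a--▸ m8
  m7 = (0 + 0) | a.(0 + 0) has moves --a--▸ m9
  m8 = 0 | (0 + 0) has moves ·
  m9 = (0 + 0) | (0 + 0) has moves ·
Q's transition system — 10 states:
  n0 = a.((0 + 0 + a.0 + b.(0 + 0)) | (0 + a.a.(0 + 0))) has moves --a--▸ n1
  n1 = (0 + 0 + a.0 + b.(0 + 0)) | (0 + a.a.(0 + 0)) has moves --a--▸ n2, --a--▸ n3, --b--▸ n4
  n2 = (0 + 0 + a.0 + b.(0 + 0)) | a.(0 + 0) has moves --a--▸ n5, --a--▸ n6, --b--▸ n7
  n3 = 0 | (0 + a.a.(0 + 0)) has moves --a--▸ n6
  n4 = (0 + 0) | (0 + a.a.(0 + 0)) has moves --a--▸ n7
  n5 = (0 + 0 + a.0 + b.(0 + 0)) | (0 + 0) has moves --a--▸ n8, --b--▸ n9
  n6 = 0 | a.(0 + 0) has moves --a--▸ n8
  n7 = (0 + 0) | a.(0 + 0) has moves --a--▸ n9
  n8 = 0 | (0 + 0) has moves ·
  n9 = (0 + 0) | (0 + 0) has moves ·
Bisimilarity quotient blocks:
  B0 = {m0, n0}
  B1 = {m1, n1}
  B2 = {m2, n2}
  B3 = {m5, n5}
  B4 = {m8, m9, n8, n9}
  B5 = {m6, m7, n6, n7}
  B6 = {m3, m4, n3, n4}
m0 ∈ B0, n0 ∈ B0 → same block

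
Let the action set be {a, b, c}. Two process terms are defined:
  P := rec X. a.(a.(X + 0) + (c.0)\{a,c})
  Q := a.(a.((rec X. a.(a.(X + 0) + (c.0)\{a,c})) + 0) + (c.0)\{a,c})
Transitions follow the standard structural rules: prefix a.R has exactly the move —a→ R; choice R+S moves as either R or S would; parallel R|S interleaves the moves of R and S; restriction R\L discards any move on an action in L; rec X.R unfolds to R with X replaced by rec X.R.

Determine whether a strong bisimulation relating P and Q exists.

P ~ Q

LTS(P): 3 reachable states
  m0 = rec X. a.(a.(X + 0) + (c.0)\{a,c}) has moves ··a··> m1
  m1 = a.((rec X. a.(a.(X + 0) + (c.0)\{a,c})) + 0) + (c.0)\{a,c} has moves ··a··> m2
  m2 = (rec X. a.(a.(X + 0) + (c.0)\{a,c})) + 0 has moves ··a··> m1
LTS(Q): 3 reachable states
  n0 = a.(a.((rec X. a.(a.(X + 0) + (c.0)\{a,c})) + 0) + (c.0)\{a,c}) has moves ··a··> n1
  n1 = a.((rec X. a.(a.(X + 0) + (c.0)\{a,c})) + 0) + (c.0)\{a,c} has moves ··a··> n2
  n2 = (rec X. a.(a.(X + 0) + (c.0)\{a,c})) + 0 has moves ··a··> n1
Coarsest stable partition (strong bisimilarity classes):
  B0 = {m0, m1, m2, n0, n1, n2}
m0 ∈ B0, n0 ∈ B0 → same block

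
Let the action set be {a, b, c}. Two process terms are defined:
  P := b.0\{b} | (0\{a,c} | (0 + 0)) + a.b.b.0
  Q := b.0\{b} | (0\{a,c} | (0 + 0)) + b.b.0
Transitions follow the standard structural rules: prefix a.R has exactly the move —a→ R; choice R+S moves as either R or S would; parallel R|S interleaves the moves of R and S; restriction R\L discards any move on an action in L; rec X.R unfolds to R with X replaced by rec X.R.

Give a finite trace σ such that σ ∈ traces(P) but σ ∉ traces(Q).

a

P's transition system — 5 states:
  u0 = b.0\{b} | (0\{a,c} | (0 + 0)) + a.b.b.0 → =a=> u1, =b=> u2
  u1 = b.b.0 → =b=> u3
  u2 = 0\{b} | (0\{a,c} | (0 + 0)) → (no moves)
  u3 = b.0 → =b=> u4
  u4 = 0 → (no moves)
Q's transition system — 4 states:
  v0 = b.0\{b} | (0\{a,c} | (0 + 0)) + b.b.0 → =b=> v1, =b=> v2
  v1 = 0\{b} | (0\{a,c} | (0 + 0)) → (no moves)
  v2 = b.0 → =b=> v3
  v3 = 0 → (no moves)
Executing a from P (initial set {u0}):
  step 1 (a): {u1}
  P completes σ.
Executing a from Q (initial set {v0}):
  step 1 (a): ∅  — Q cannot continue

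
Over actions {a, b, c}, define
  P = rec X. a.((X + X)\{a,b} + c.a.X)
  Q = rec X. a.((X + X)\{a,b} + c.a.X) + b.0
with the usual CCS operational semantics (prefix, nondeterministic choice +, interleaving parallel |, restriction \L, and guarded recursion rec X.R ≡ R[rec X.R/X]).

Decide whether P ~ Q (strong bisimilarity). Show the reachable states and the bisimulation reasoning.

LTS(P): 3 reachable states
  p0 = rec X. a.((X + X)\{a,b} + c.a.X) has moves --a--▸ p1
  p1 = ((rec X. a.((X + X)\{a,b} + c.a.X)) + (rec X. a.((X + X)\{a,b} + c.a.X)))\{a,b} + c.a.(rec X. a.((X + X)\{a,b} + c.a.X)) has moves --c--▸ p2
  p2 = a.(rec X. a.((X + X)\{a,b} + c.a.X)) has moves --a--▸ p0
LTS(Q): 4 reachable states
  q0 = rec X. a.((X + X)\{a,b} + c.a.X) + b.0 has moves --a--▸ q1, --b--▸ q2
  q1 = ((rec X. a.((X + X)\{a,b} + c.a.X) + b.0) + (rec X. a.((X + X)\{a,b} + c.a.X) + b.0))\{a,b} + c.a.(rec X. a.((X + X)\{a,b} + c.a.X) + b.0) has moves --c--▸ q3
  q2 = 0 has moves stopped
  q3 = a.(rec X. a.((X + X)\{a,b} + c.a.X) + b.0) has moves --a--▸ q0
Partition-refinement fixed point:
  B0 = {p0}
  B1 = {p1}
  B2 = {p2}
  B3 = {q0}
  B4 = {q1}
  B5 = {q3}
  B6 = {q2}
p0 ∈ B0, q0 ∈ B3 → different blocks

P ≁ Q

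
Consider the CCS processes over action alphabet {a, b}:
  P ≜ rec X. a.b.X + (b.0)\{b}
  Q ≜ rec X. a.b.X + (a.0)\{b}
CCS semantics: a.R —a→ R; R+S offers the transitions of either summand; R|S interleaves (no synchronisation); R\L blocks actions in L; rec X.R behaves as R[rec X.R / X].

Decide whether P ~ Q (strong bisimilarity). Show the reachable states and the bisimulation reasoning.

LTS(P): 2 reachable states
  s0 = rec X. a.b.X + (b.0)\{b} :: ··a··> s1
  s1 = b.(rec X. a.b.X + (b.0)\{b}) :: ··b··> s0
LTS(Q): 3 reachable states
  t0 = rec X. a.b.X + (a.0)\{b} :: ··a··> t1, ··a··> t2
  t1 = 0\{b} :: deadlocked
  t2 = b.(rec X. a.b.X + (a.0)\{b}) :: ··b··> t0
Coarsest stable partition (strong bisimilarity classes):
  B0 = {s0}
  B1 = {s1}
  B2 = {t0}
  B3 = {t1}
  B4 = {t2}
s0 ∈ B0, t0 ∈ B2 → different blocks

not bisimilar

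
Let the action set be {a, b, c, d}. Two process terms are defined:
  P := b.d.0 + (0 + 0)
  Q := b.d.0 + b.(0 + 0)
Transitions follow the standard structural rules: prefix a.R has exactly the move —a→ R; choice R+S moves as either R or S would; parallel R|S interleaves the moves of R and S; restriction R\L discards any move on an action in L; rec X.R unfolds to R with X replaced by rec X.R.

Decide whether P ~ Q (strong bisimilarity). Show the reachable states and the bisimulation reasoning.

NO

LTS(P): 3 reachable states
  p0 = b.d.0 + (0 + 0) → =b=> p1
  p1 = d.0 → =d=> p2
  p2 = 0 → ·
LTS(Q): 4 reachable states
  q0 = b.d.0 + b.(0 + 0) → =b=> q1, =b=> q2
  q1 = 0 + 0 → ·
  q2 = d.0 → =d=> q3
  q3 = 0 → ·
Bisimilarity quotient blocks:
  B0 = {p0}
  B1 = {p1, q2}
  B2 = {p2, q1, q3}
  B3 = {q0}
p0 ∈ B0, q0 ∈ B3 → different blocks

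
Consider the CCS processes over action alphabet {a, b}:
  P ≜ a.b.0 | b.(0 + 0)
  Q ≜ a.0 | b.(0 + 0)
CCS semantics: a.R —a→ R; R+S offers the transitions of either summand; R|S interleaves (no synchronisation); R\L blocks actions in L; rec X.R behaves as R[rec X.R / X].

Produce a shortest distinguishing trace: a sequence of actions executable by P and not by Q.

abb

P's transition system — 6 states:
  s0 = a.b.0 | b.(0 + 0) → --a--▸ s1, --b--▸ s2
  s1 = b.0 | b.(0 + 0) → --b--▸ s3, --b--▸ s4
  s2 = a.b.0 | (0 + 0) → --a--▸ s4
  s3 = 0 | b.(0 + 0) → --b--▸ s5
  s4 = b.0 | (0 + 0) → --b--▸ s5
  s5 = 0 | (0 + 0) → ∅
Q's transition system — 4 states:
  t0 = a.0 | b.(0 + 0) → --a--▸ t1, --b--▸ t2
  t1 = 0 | b.(0 + 0) → --b--▸ t3
  t2 = a.0 | (0 + 0) → --a--▸ t3
  t3 = 0 | (0 + 0) → ∅
Executing abb from P (initial set {s0}):
  step 1 (a): {s1}
  step 2 (b): {s3, s4}
  step 3 (b): {s5}
  — P admits the full trace.
Executing abb from Q (initial set {t0}):
  step 1 (a): {t1}
  step 2 (b): {t3}
  step 3 (b): no successor for Q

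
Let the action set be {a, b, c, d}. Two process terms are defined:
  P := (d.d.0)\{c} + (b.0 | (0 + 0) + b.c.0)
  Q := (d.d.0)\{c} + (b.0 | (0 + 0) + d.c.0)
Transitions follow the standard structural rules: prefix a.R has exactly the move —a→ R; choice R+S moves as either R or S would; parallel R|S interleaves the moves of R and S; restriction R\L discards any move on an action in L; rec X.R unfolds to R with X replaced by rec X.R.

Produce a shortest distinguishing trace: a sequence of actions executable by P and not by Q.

bc

Reachable graph of P (6 states):
  s0 = (d.d.0)\{c} + (b.0 | (0 + 0) + b.c.0) :: --b--▸ s1, --b--▸ s2, --d--▸ s3
  s1 = 0 | (0 + 0) :: ∅
  s2 = c.0 :: --c--▸ s4
  s3 = (d.0)\{c} :: --d--▸ s5
  s4 = 0 :: ∅
  s5 = 0\{c} :: ∅
Reachable graph of Q (6 states):
  t0 = (d.d.0)\{c} + (b.0 | (0 + 0) + d.c.0) :: --b--▸ t1, --d--▸ t2, --d--▸ t3
  t1 = 0 | (0 + 0) :: ∅
  t2 = (d.0)\{c} :: --d--▸ t4
  t3 = c.0 :: --c--▸ t5
  t4 = 0\{c} :: ∅
  t5 = 0 :: ∅
Run σ = ⟨bc⟩ on P: start {s0}
  step 1 (b): {s1, s2}
  step 2 (c): {s4}
  P completes σ.
Run σ = ⟨bc⟩ on Q: start {t0}
  step 1 (b): {t1}
  step 2 (c): ∅ (Q stuck)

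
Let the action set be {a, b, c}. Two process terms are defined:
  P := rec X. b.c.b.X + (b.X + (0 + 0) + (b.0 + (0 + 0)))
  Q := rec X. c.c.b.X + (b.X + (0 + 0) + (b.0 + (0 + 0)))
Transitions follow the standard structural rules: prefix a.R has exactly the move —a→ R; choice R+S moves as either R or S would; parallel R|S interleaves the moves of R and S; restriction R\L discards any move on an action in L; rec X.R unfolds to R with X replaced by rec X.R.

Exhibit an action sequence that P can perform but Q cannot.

Reachable graph of P (4 states):
  u0 = rec X. b.c.b.X + (b.X + (0 + 0) + (b.0 + (0 + 0))) has moves ··b··> u0, ··b··> u1, ··b··> u2
  u1 = 0 has moves ∅
  u2 = c.b.(rec X. b.c.b.X + (b.X + (0 + 0) + (b.0 + (0 + 0)))) has moves ··c··> u3
  u3 = b.(rec X. b.c.b.X + (b.X + (0 + 0) + (b.0 + (0 + 0)))) has moves ··b··> u0
Reachable graph of Q (4 states):
  v0 = rec X. c.c.b.X + (b.X + (0 + 0) + (b.0 + (0 + 0))) has moves ··b··> v0, ··b··> v1, ··c··> v2
  v1 = 0 has moves ∅
  v2 = c.b.(rec X. c.c.b.X + (b.X + (0 + 0) + (b.0 + (0 + 0)))) has moves ··c··> v3
  v3 = b.(rec X. c.c.b.X + (b.X + (0 + 0) + (b.0 + (0 + 0)))) has moves ··b··> v0
Executing bcb from P (initial set {u0}):
  [1] b ⇒ {u0, u1, u2}
  [2] c ⇒ {u3}
  [3] b ⇒ {u0}
  — P admits the full trace.
Executing bcb from Q (initial set {v0}):
  [1] b ⇒ {v0, v1}
  [2] c ⇒ {v2}
  [3] b ⇒ ∅  — Q cannot continue

bcb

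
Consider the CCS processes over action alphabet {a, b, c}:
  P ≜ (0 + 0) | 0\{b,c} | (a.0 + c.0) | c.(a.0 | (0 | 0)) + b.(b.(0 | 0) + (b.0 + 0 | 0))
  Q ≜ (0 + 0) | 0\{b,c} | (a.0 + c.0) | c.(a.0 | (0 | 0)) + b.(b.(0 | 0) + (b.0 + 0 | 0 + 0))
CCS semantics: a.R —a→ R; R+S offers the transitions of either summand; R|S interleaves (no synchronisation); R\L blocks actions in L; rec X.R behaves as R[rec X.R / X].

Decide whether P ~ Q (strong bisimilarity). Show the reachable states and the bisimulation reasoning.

P's transition system — 9 states:
  s0 = (0 + 0) | 0\{b,c} | (a.0 + c.0) | c.(a.0 | (0 | 0)) + b.(b.(0 | 0) + (b.0 + 0 | 0)) :: —a→ s1, —b→ s2, —c→ s1, —c→ s3
  s1 = (0 + 0) | 0\{b,c} | 0 | c.(a.0 | (0 | 0)) :: —c→ s4
  s2 = b.(0 | 0) + (b.0 + 0 | 0) :: —b→ s5, —b→ s6
  s3 = (0 + 0) | 0\{b,c} | (a.0 + c.0) | (a.0 | (0 | 0)) :: —a→ s4, —a→ s7, —c→ s4
  s4 = (0 + 0) | 0\{b,c} | 0 | (a.0 | (0 | 0)) :: —a→ s8
  s5 = 0 :: (no moves)
  s6 = 0 | 0 :: (no moves)
  s7 = (0 + 0) | 0\{b,c} | (a.0 + c.0) | (0 | (0 | 0)) :: —a→ s8, —c→ s8
  s8 = (0 + 0) | 0\{b,c} | 0 | (0 | (0 | 0)) :: (no moves)
Q's transition system — 9 states:
  t0 = (0 + 0) | 0\{b,c} | (a.0 + c.0) | c.(a.0 | (0 | 0)) + b.(b.(0 | 0) + (b.0 + 0 | 0 + 0)) :: —a→ t1, —b→ t2, —c→ t1, —c→ t3
  t1 = (0 + 0) | 0\{b,c} | 0 | c.(a.0 | (0 | 0)) :: —c→ t4
  t2 = b.(0 | 0) + (b.0 + 0 | 0 + 0) :: —b→ t5, —b→ t6
  t3 = (0 + 0) | 0\{b,c} | (a.0 + c.0) | (a.0 | (0 | 0)) :: —a→ t4, —a→ t7, —c→ t4
  t4 = (0 + 0) | 0\{b,c} | 0 | (a.0 | (0 | 0)) :: —a→ t8
  t5 = 0 :: (no moves)
  t6 = 0 | 0 :: (no moves)
  t7 = (0 + 0) | 0\{b,c} | (a.0 + c.0) | (0 | (0 | 0)) :: —a→ t8, —c→ t8
  t8 = (0 + 0) | 0\{b,c} | 0 | (0 | (0 | 0)) :: (no moves)
Coarsest stable partition (strong bisimilarity classes):
  B0 = {s0, t0}
  B1 = {s3, t3}
  B2 = {s4, t4}
  B3 = {s5, s6, s8, t5, t6, t8}
  B4 = {s7, t7}
  B5 = {s1, t1}
  B6 = {s2, t2}
s0 ∈ B0, t0 ∈ B0 → same block

P ~ Q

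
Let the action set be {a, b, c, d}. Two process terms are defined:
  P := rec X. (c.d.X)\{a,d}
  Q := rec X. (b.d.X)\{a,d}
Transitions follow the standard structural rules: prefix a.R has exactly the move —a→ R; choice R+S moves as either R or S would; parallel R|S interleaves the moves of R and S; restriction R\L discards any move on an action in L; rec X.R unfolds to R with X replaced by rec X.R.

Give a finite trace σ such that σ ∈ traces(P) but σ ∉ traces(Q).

P's transition system — 2 states:
  m0 = rec X. (c.d.X)\{a,d} ⊢ —c→ m1
  m1 = (d.(rec X. (c.d.X)\{a,d}))\{a,d} ⊢ ∅
Q's transition system — 2 states:
  n0 = rec X. (b.d.X)\{a,d} ⊢ —b→ n1
  n1 = (d.(rec X. (b.d.X)\{a,d}))\{a,d} ⊢ ∅
Run σ = ⟨c⟩ on P: start {m0}
  after c @ step 1: {m1}
  — P admits the full trace.
Run σ = ⟨c⟩ on Q: start {n0}
  after c @ step 1: no successor for Q

c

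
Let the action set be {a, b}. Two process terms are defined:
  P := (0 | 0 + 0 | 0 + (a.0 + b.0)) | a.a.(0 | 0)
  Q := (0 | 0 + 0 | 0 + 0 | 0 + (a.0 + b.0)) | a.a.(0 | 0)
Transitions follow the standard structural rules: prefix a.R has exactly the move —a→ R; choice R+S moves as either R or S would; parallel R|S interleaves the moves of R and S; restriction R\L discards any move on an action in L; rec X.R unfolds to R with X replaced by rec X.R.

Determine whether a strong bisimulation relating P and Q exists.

Reachable graph of P (6 states):
  u0 = (0 | 0 + 0 | 0 + (a.0 + b.0)) | a.a.(0 | 0) | ··a··> u1, ··a··> u2, ··b··> u2
  u1 = (0 | 0 + 0 | 0 + (a.0 + b.0)) | a.(0 | 0) | ··a··> u3, ··a··> u4, ··b··> u4
  u2 = 0 | a.a.(0 | 0) | ··a··> u4
  u3 = (0 | 0 + 0 | 0 + (a.0 + b.0)) | (0 | 0) | ··a··> u5, ··b··> u5
  u4 = 0 | a.(0 | 0) | ··a··> u5
  u5 = 0 | (0 | 0) | deadlocked
Reachable graph of Q (6 states):
  v0 = (0 | 0 + 0 | 0 + 0 | 0 + (a.0 + b.0)) | a.a.(0 | 0) | ··a··> v1, ··a··> v2, ··b··> v2
  v1 = (0 | 0 + 0 | 0 + 0 | 0 + (a.0 + b.0)) | a.(0 | 0) | ··a··> v3, ··a··> v4, ··b··> v4
  v2 = 0 | a.a.(0 | 0) | ··a··> v4
  v3 = (0 | 0 + 0 | 0 + 0 | 0 + (a.0 + b.0)) | (0 | 0) | ··a··> v5, ··b··> v5
  v4 = 0 | a.(0 | 0) | ··a··> v5
  v5 = 0 | (0 | 0) | deadlocked
Coarsest stable partition (strong bisimilarity classes):
  B0 = {u0, v0}
  B1 = {u2, v2}
  B2 = {u4, v4}
  B3 = {u5, v5}
  B4 = {u1, v1}
  B5 = {u3, v3}
u0 ∈ B0, v0 ∈ B0 → same block

P ~ Q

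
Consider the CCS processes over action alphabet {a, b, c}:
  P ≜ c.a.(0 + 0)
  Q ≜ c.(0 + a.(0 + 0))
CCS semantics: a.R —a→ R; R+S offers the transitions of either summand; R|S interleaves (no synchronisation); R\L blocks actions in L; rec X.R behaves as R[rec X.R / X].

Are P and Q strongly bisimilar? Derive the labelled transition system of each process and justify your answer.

bisimilar

Reachable graph of P (3 states):
  s0 = c.a.(0 + 0) :: —c→ s1
  s1 = a.(0 + 0) :: —a→ s2
  s2 = 0 + 0 :: (no moves)
Reachable graph of Q (3 states):
  t0 = c.(0 + a.(0 + 0)) :: —c→ t1
  t1 = 0 + a.(0 + 0) :: —a→ t2
  t2 = 0 + 0 :: (no moves)
Bisimilarity quotient blocks:
  B0 = {s0, t0}
  B1 = {s1, t1}
  B2 = {s2, t2}
s0 ∈ B0, t0 ∈ B0 → same block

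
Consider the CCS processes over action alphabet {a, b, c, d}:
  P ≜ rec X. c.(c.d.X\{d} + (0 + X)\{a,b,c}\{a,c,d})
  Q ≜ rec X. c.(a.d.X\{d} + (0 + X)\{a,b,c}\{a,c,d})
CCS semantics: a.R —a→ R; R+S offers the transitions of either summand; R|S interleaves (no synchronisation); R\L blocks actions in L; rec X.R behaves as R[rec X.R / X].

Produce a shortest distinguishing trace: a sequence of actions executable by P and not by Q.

cc

P's transition system — 6 states:
  s0 = rec X. c.(c.d.X\{d} + (0 + X)\{a,b,c}\{a,c,d}) has moves —c→ s1
  s1 = c.d.(rec X. c.(c.d.X\{d} + (0 + X)\{a,b,c}\{a,c,d}))\{d} + (0 + (rec X. c.(c.d.X\{d} + (0 + X)\{a,b,c}\{a,c,d})))\{a,b,c}\{a,c,d} has moves —c→ s2
  s2 = d.(rec X. c.(c.d.X\{d} + (0 + X)\{a,b,c}\{a,c,d}))\{d} has moves —d→ s3
  s3 = (rec X. c.(c.d.X\{d} + (0 + X)\{a,b,c}\{a,c,d}))\{d} has moves —c→ s4
  s4 = (c.d.(rec X. c.(c.d.X\{d} + (0 + X)\{a,b,c}\{a,c,d}))\{d} + (0 + (rec X. c.(c.d.X\{d} + (0 + X)\{a,b,c}\{a,c,d})))\{a,b,c}\{a,c,d})\{d} has moves —c→ s5
  s5 = (d.(rec X. c.(c.d.X\{d} + (0 + X)\{a,b,c}\{a,c,d}))\{d})\{d} has moves (no moves)
Q's transition system — 6 states:
  t0 = rec X. c.(a.d.X\{d} + (0 + X)\{a,b,c}\{a,c,d}) has moves —c→ t1
  t1 = a.d.(rec X. c.(a.d.X\{d} + (0 + X)\{a,b,c}\{a,c,d}))\{d} + (0 + (rec X. c.(a.d.X\{d} + (0 + X)\{a,b,c}\{a,c,d})))\{a,b,c}\{a,c,d} has moves —a→ t2
  t2 = d.(rec X. c.(a.d.X\{d} + (0 + X)\{a,b,c}\{a,c,d}))\{d} has moves —d→ t3
  t3 = (rec X. c.(a.d.X\{d} + (0 + X)\{a,b,c}\{a,c,d}))\{d} has moves —c→ t4
  t4 = (a.d.(rec X. c.(a.d.X\{d} + (0 + X)\{a,b,c}\{a,c,d}))\{d} + (0 + (rec X. c.(a.d.X\{d} + (0 + X)\{a,b,c}\{a,c,d})))\{a,b,c}\{a,c,d})\{d} has moves —a→ t5
  t5 = (d.(rec X. c.(a.d.X\{d} + (0 + X)\{a,b,c}\{a,c,d}))\{d})\{d} has moves (no moves)
Trace ⟨cc⟩ through P, begin at {s0}:
  after c @ step 1: {s1}
  after c @ step 2: {s2}
  ✓ P
Trace ⟨cc⟩ through Q, begin at {t0}:
  after c @ step 1: {t1}
  after c @ step 2: ∅  — Q cannot continue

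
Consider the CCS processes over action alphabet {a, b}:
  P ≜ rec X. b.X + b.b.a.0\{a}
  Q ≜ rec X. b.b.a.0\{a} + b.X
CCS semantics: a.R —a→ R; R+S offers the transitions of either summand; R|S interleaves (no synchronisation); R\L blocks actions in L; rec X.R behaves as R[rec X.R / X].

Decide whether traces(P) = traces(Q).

Reachable graph of P (4 states):
  p0 = rec X. b.X + b.b.a.0\{a} :: —b→ p0, —b→ p1
  p1 = b.a.0\{a} :: —b→ p2
  p2 = a.0\{a} :: —a→ p3
  p3 = 0\{a} :: stopped
Reachable graph of Q (4 states):
  q0 = rec X. b.b.a.0\{a} + b.X :: —b→ q0, —b→ q1
  q1 = b.a.0\{a} :: —b→ q2
  q2 = a.0\{a} :: —a→ q3
  q3 = 0\{a} :: stopped
Bisimilarity quotient blocks:
  B0 = {p0, q0}
  B1 = {p1, q1}
  B2 = {p2, q2}
  B3 = {p3, q3}
p0 ∈ B0, q0 ∈ B0 → same block
Bisimilar ⇒ trace-equivalent.

YES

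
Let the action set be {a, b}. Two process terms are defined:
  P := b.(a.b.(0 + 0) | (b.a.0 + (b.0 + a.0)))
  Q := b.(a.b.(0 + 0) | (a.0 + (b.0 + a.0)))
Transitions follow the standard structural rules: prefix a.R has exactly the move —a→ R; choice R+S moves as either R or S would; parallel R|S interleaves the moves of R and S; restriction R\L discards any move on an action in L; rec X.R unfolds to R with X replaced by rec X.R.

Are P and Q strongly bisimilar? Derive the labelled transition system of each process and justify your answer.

not bisimilar

LTS(P): 10 reachable states
  m0 = b.(a.b.(0 + 0) | (b.a.0 + (b.0 + a.0))) | --b--▸ m1
  m1 = a.b.(0 + 0) | (b.a.0 + (b.0 + a.0)) | --a--▸ m2, --a--▸ m3, --b--▸ m2, --b--▸ m4
  m2 = a.b.(0 + 0) | 0 | --a--▸ m5
  m3 = b.(0 + 0) | (b.a.0 + (b.0 + a.0)) | --a--▸ m5, --b--▸ m5, --b--▸ m6, --b--▸ m7
  m4 = a.b.(0 + 0) | a.0 | --a--▸ m2, --a--▸ m7
  m5 = b.(0 + 0) | 0 | --b--▸ m8
  m6 = (0 + 0) | (b.a.0 + (b.0 + a.0)) | --a--▸ m8, --b--▸ m8, --b--▸ m9
  m7 = b.(0 + 0) | a.0 | --a--▸ m5, --b--▸ m9
  m8 = (0 + 0) | 0 | deadlocked
  m9 = (0 + 0) | a.0 | --a--▸ m8
LTS(Q): 7 reachable states
  n0 = b.(a.b.(0 + 0) | (a.0 + (b.0 + a.0))) | --b--▸ n1
  n1 = a.b.(0 + 0) | (a.0 + (b.0 + a.0)) | --a--▸ n2, --a--▸ n3, --b--▸ n2
  n2 = a.b.(0 + 0) | 0 | --a--▸ n4
  n3 = b.(0 + 0) | (a.0 + (b.0 + a.0)) | --a--▸ n4, --b--▸ n4, --b--▸ n5
  n4 = b.(0 + 0) | 0 | --b--▸ n6
  n5 = (0 + 0) | (a.0 + (b.0 + a.0)) | --a--▸ n6, --b--▸ n6
  n6 = (0 + 0) | 0 | deadlocked
Partition-refinement fixed point:
  B0 = {m0}
  B1 = {m1}
  B2 = {m2, n2}
  B3 = {m5, n4}
  B4 = {m8, n6}
  B5 = {m4}
  B6 = {m7}
  B7 = {m9}
  B8 = {m3}
  B9 = {m6}
  B10 = {n0}
  B11 = {n1}
  B12 = {n3}
  B13 = {n5}
m0 ∈ B0, n0 ∈ B10 → different blocks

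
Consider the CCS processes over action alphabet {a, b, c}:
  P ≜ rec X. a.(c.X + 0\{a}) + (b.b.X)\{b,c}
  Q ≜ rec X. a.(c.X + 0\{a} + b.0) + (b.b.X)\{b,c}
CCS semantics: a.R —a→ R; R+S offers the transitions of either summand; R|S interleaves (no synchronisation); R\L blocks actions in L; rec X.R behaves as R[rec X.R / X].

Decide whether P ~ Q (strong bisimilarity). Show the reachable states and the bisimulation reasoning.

Reachable graph of P (2 states):
  m0 = rec X. a.(c.X + 0\{a}) + (b.b.X)\{b,c} → --a--▸ m1
  m1 = c.(rec X. a.(c.X + 0\{a}) + (b.b.X)\{b,c}) + 0\{a} → --c--▸ m0
Reachable graph of Q (3 states):
  n0 = rec X. a.(c.X + 0\{a} + b.0) + (b.b.X)\{b,c} → --a--▸ n1
  n1 = c.(rec X. a.(c.X + 0\{a} + b.0) + (b.b.X)\{b,c}) + 0\{a} + b.0 → --b--▸ n2, --c--▸ n0
  n2 = 0 → ∅
Bisimilarity quotient blocks:
  B0 = {m0}
  B1 = {m1}
  B2 = {n0}
  B3 = {n1}
  B4 = {n2}
m0 ∈ B0, n0 ∈ B2 → different blocks

not bisimilar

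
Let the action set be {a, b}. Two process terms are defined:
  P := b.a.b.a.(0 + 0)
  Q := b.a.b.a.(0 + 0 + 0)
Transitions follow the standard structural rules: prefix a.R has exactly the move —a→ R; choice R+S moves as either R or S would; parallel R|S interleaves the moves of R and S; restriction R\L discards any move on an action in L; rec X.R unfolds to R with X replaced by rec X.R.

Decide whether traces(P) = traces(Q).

P's transition system — 5 states:
  s0 = b.a.b.a.(0 + 0) has moves —b→ s1
  s1 = a.b.a.(0 + 0) has moves —a→ s2
  s2 = b.a.(0 + 0) has moves —b→ s3
  s3 = a.(0 + 0) has moves —a→ s4
  s4 = 0 + 0 has moves (no moves)
Q's transition system — 5 states:
  t0 = b.a.b.a.(0 + 0 + 0) has moves —b→ t1
  t1 = a.b.a.(0 + 0 + 0) has moves —a→ t2
  t2 = b.a.(0 + 0 + 0) has moves —b→ t3
  t3 = a.(0 + 0 + 0) has moves —a→ t4
  t4 = 0 + 0 + 0 has moves (no moves)
Partition-refinement fixed point:
  B0 = {s0, t0}
  B1 = {s1, t1}
  B2 = {s2, t2}
  B3 = {s3, t3}
  B4 = {s4, t4}
s0 ∈ B0, t0 ∈ B0 → same block
Bisimilar ⇒ trace-equivalent.

YES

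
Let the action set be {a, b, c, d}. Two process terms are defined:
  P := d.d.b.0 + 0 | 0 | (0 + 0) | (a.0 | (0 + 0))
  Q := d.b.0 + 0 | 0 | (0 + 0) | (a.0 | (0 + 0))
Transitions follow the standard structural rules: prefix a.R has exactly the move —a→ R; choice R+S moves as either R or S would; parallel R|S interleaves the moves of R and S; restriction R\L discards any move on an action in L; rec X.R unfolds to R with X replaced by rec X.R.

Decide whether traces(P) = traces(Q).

traces(P) ≠ traces(Q) — witness ⟨dd⟩

P's transition system — 5 states:
  u0 = d.d.b.0 + 0 | 0 | (0 + 0) | (a.0 | (0 + 0)) has moves ··a··> u1, ··d··> u2
  u1 = 0 | 0 | (0 + 0) | (0 | (0 + 0)) has moves ∅
  u2 = d.b.0 has moves ··d··> u3
  u3 = b.0 has moves ··b··> u4
  u4 = 0 has moves ∅
Q's transition system — 4 states:
  v0 = d.b.0 + 0 | 0 | (0 + 0) | (a.0 | (0 + 0)) has moves ··a··> v1, ··d··> v2
  v1 = 0 | 0 | (0 + 0) | (0 | (0 + 0)) has moves ∅
  v2 = b.0 has moves ··b··> v3
  v3 = 0 has moves ∅
Trace ⟨dd⟩ through P, begin at {u0}:
  after d @ step 1: {u2}
  after d @ step 2: {u3}
  — P admits the full trace.
Trace ⟨dd⟩ through Q, begin at {v0}:
  after d @ step 1: {v2}
  after d @ step 2: ∅ (Q stuck)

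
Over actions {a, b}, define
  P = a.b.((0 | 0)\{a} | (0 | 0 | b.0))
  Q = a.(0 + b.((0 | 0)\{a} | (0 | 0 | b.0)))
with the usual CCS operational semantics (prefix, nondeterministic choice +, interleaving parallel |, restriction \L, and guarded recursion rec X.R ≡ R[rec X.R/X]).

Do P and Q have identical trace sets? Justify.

trace-equivalent

Reachable graph of P (4 states):
  m0 = a.b.((0 | 0)\{a} | (0 | 0 | b.0)) :: ··a··> m1
  m1 = b.((0 | 0)\{a} | (0 | 0 | b.0)) :: ··b··> m2
  m2 = (0 | 0)\{a} | (0 | 0 | b.0) :: ··b··> m3
  m3 = (0 | 0)\{a} | (0 | 0 | 0) :: ∅
Reachable graph of Q (4 states):
  n0 = a.(0 + b.((0 | 0)\{a} | (0 | 0 | b.0))) :: ··a··> n1
  n1 = 0 + b.((0 | 0)\{a} | (0 | 0 | b.0)) :: ··b··> n2
  n2 = (0 | 0)\{a} | (0 | 0 | b.0) :: ··b··> n3
  n3 = (0 | 0)\{a} | (0 | 0 | 0) :: ∅
Bisimilarity quotient blocks:
  B0 = {m0, n0}
  B1 = {m1, n1}
  B2 = {m2, n2}
  B3 = {m3, n3}
m0 ∈ B0, n0 ∈ B0 → same block
Bisimilar ⇒ trace-equivalent.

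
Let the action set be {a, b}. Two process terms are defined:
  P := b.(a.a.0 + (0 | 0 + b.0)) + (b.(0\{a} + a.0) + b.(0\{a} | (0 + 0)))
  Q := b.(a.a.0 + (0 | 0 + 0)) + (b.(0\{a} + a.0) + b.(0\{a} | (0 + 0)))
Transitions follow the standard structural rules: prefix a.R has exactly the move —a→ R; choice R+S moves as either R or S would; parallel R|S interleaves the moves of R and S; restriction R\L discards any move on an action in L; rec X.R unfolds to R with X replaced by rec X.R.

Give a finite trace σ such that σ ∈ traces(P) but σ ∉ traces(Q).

bb

LTS(P): 6 reachable states
  p0 = b.(a.a.0 + (0 | 0 + b.0)) + (b.(0\{a} + a.0) + b.(0\{a} | (0 + 0))) | --b--▸ p1, --b--▸ p2, --b--▸ p3
  p1 = 0\{a} + a.0 | --a--▸ p4
  p2 = 0\{a} | (0 + 0) | ·
  p3 = a.a.0 + (0 | 0 + b.0) | --a--▸ p5, --b--▸ p4
  p4 = 0 | ·
  p5 = a.0 | --a--▸ p4
LTS(Q): 6 reachable states
  q0 = b.(a.a.0 + (0 | 0 + 0)) + (b.(0\{a} + a.0) + b.(0\{a} | (0 + 0))) | --b--▸ q1, --b--▸ q2, --b--▸ q3
  q1 = 0\{a} + a.0 | --a--▸ q4
  q2 = 0\{a} | (0 + 0) | ·
  q3 = a.a.0 + (0 | 0 + 0) | --a--▸ q5
  q4 = 0 | ·
  q5 = a.0 | --a--▸ q4
Trace ⟨bb⟩ through P, begin at {p0}:
  after b @ step 1: {p1, p2, p3}
  after b @ step 2: {p4}
  — P admits the full trace.
Trace ⟨bb⟩ through Q, begin at {q0}:
  after b @ step 1: {q1, q2, q3}
  after b @ step 2: ∅ (Q stuck)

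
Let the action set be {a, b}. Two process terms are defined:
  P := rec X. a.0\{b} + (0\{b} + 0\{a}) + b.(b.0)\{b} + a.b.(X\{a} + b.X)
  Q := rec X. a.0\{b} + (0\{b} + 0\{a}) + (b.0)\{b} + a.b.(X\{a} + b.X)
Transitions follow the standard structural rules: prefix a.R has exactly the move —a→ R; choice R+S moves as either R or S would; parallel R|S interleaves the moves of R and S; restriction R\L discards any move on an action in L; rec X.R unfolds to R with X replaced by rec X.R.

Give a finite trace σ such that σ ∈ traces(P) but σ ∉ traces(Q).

LTS(P): 6 reachable states
  m0 = rec X. a.0\{b} + (0\{b} + 0\{a}) + b.(b.0)\{b} + a.b.(X\{a} + b.X) | ··a··> m1, ··a··> m2, ··b··> m3
  m1 = 0\{b} | ·
  m2 = b.((rec X. a.0\{b} + (0\{b} + 0\{a}) + b.(b.0)\{b} + a.b.(X\{a} + b.X))\{a} + b.(rec X. a.0\{b} + (0\{b} + 0\{a}) + b.(b.0)\{b} + a.b.(X\{a} + b.X))) | ··b··> m4
  m3 = (b.0)\{b} | ·
  m4 = (rec X. a.0\{b} + (0\{b} + 0\{a}) + b.(b.0)\{b} + a.b.(X\{a} + b.X))\{a} + b.(rec X. a.0\{b} + (0\{b} + 0\{a}) + b.(b.0)\{b} + a.b.(X\{a} + b.X)) | ··b··> m0, ··b··> m5
  m5 = (b.0)\{b}\{a} | ·
LTS(Q): 4 reachable states
  n0 = rec X. a.0\{b} + (0\{b} + 0\{a}) + (b.0)\{b} + a.b.(X\{a} + b.X) | ··a··> n1, ··a··> n2
  n1 = 0\{b} | ·
  n2 = b.((rec X. a.0\{b} + (0\{b} + 0\{a}) + (b.0)\{b} + a.b.(X\{a} + b.X))\{a} + b.(rec X. a.0\{b} + (0\{b} + 0\{a}) + (b.0)\{b} + a.b.(X\{a} + b.X))) | ··b··> n3
  n3 = (rec X. a.0\{b} + (0\{b} + 0\{a}) + (b.0)\{b} + a.b.(X\{a} + b.X))\{a} + b.(rec X. a.0\{b} + (0\{b} + 0\{a}) + (b.0)\{b} + a.b.(X\{a} + b.X)) | ··b··> n0
Executing b from P (initial set {m0}):
  [1] b ⇒ {m3}
  — P admits the full trace.
Executing b from Q (initial set {n0}):
  [1] b ⇒ ∅  — Q cannot continue

b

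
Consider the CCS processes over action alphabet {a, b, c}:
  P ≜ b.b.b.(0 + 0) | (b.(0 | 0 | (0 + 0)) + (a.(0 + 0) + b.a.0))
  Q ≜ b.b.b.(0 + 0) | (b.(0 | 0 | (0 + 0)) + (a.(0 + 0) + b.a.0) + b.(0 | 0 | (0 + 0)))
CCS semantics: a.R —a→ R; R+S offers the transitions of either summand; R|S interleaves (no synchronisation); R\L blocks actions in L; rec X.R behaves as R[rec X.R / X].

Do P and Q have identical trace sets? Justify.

Reachable graph of P (20 states):
  m0 = b.b.b.(0 + 0) | (b.(0 | 0 | (0 + 0)) + (a.(0 + 0) + b.a.0)) ⊢ —a→ m1, —b→ m2, —b→ m3, —b→ m4
  m1 = b.b.b.(0 + 0) | (0 + 0) ⊢ —b→ m5
  m2 = b.b.(0 + 0) | (b.(0 | 0 | (0 + 0)) + (a.(0 + 0) + b.a.0)) ⊢ —a→ m5, —b→ m6, —b→ m7, —b→ m8
  m3 = b.b.b.(0 + 0) | (0 | 0 | (0 + 0)) ⊢ —b→ m7
  m4 = b.b.b.(0 + 0) | a.0 ⊢ —a→ m9, —b→ m8
  m5 = b.b.(0 + 0) | (0 + 0) ⊢ —b→ m10
  m6 = b.(0 + 0) | (b.(0 | 0 | (0 + 0)) + (a.(0 + 0) + b.a.0)) ⊢ —a→ m10, —b→ m11, —b→ m12, —b→ m13
  m7 = b.b.(0 + 0) | (0 | 0 | (0 + 0)) ⊢ —b→ m12
  m8 = b.b.(0 + 0) | a.0 ⊢ —a→ m14, —b→ m13
  m9 = b.b.b.(0 + 0) | 0 ⊢ —b→ m14
  m10 = b.(0 + 0) | (0 + 0) ⊢ —b→ m15
  m11 = (0 + 0) | (b.(0 | 0 | (0 + 0)) + (a.(0 + 0) + b.a.0)) ⊢ —a→ m15, —b→ m16, —b→ m17
  m12 = b.(0 + 0) | (0 | 0 | (0 + 0)) ⊢ —b→ m16
  m13 = b.(0 + 0) | a.0 ⊢ —a→ m18, —b→ m17
  m14 = b.b.(0 + 0) | 0 ⊢ —b→ m18
  m15 = (0 + 0) | (0 + 0) ⊢ deadlocked
  m16 = (0 + 0) | (0 | 0 | (0 + 0)) ⊢ deadlocked
  m17 = (0 + 0) | a.0 ⊢ —a→ m19
  m18 = b.(0 + 0) | 0 ⊢ —b→ m19
  m19 = (0 + 0) | 0 ⊢ deadlocked
Reachable graph of Q (20 states):
  n0 = b.b.b.(0 + 0) | (b.(0 | 0 | (0 + 0)) + (a.(0 + 0) + b.a.0) + b.(0 | 0 | (0 + 0))) ⊢ —a→ n1, —b→ n2, —b→ n3, —b→ n4
  n1 = b.b.b.(0 + 0) | (0 + 0) ⊢ —b→ n5
  n2 = b.b.(0 + 0) | (b.(0 | 0 | (0 + 0)) + (a.(0 + 0) + b.a.0) + b.(0 | 0 | (0 + 0))) ⊢ —a→ n5, —b→ n6, —b→ n7, —b→ n8
  n3 = b.b.b.(0 + 0) | (0 | 0 | (0 + 0)) ⊢ —b→ n7
  n4 = b.b.b.(0 + 0) | a.0 ⊢ —a→ n9, —b→ n8
  n5 = b.b.(0 + 0) | (0 + 0) ⊢ —b→ n10
  n6 = b.(0 + 0) | (b.(0 | 0 | (0 + 0)) + (a.(0 + 0) + b.a.0) + b.(0 | 0 | (0 + 0))) ⊢ —a→ n10, —b→ n11, —b→ n12, —b→ n13
  n7 = b.b.(0 + 0) | (0 | 0 | (0 + 0)) ⊢ —b→ n12
  n8 = b.b.(0 + 0) | a.0 ⊢ —a→ n14, —b→ n13
  n9 = b.b.b.(0 + 0) | 0 ⊢ —b→ n14
  n10 = b.(0 + 0) | (0 + 0) ⊢ —b→ n15
  n11 = (0 + 0) | (b.(0 | 0 | (0 + 0)) + (a.(0 + 0) + b.a.0) + b.(0 | 0 | (0 + 0))) ⊢ —a→ n15, —b→ n16, —b→ n17
  n12 = b.(0 + 0) | (0 | 0 | (0 + 0)) ⊢ —b→ n16
  n13 = b.(0 + 0) | a.0 ⊢ —a→ n18, —b→ n17
  n14 = b.b.(0 + 0) | 0 ⊢ —b→ n18
  n15 = (0 + 0) | (0 + 0) ⊢ deadlocked
  n16 = (0 + 0) | (0 | 0 | (0 + 0)) ⊢ deadlocked
  n17 = (0 + 0) | a.0 ⊢ —a→ n19
  n18 = b.(0 + 0) | 0 ⊢ —b→ n19
  n19 = (0 + 0) | 0 ⊢ deadlocked
Bisimilarity quotient blocks:
  B0 = {m0, n0}
  B1 = {m4, n4}
  B2 = {m1, m3, m9, n1, n3, n9}
  B3 = {m14, m5, m7, n14, n5, n7}
  B4 = {m10, m12, m18, n10, n12, n18}
  B5 = {m15, m16, m19, n15, n16, n19}
  B6 = {m8, n8}
  B7 = {m13, n13}
  B8 = {m17, n17}
  B9 = {m2, n2}
  B10 = {m6, n6}
  B11 = {m11, n11}
m0 ∈ B0, n0 ∈ B0 → same block
Bisimilar ⇒ trace-equivalent.

traces(P) = traces(Q)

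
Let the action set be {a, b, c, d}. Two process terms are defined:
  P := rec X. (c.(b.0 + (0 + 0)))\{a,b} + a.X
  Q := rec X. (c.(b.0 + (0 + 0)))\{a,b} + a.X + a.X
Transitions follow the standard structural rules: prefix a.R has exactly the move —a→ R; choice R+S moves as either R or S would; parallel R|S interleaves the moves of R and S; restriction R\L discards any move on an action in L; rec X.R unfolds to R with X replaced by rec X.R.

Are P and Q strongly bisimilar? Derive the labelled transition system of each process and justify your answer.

P ~ Q

P's transition system — 2 states:
  s0 = rec X. (c.(b.0 + (0 + 0)))\{a,b} + a.X :: -a-> s0, -c-> s1
  s1 = (b.0 + (0 + 0))\{a,b} :: ·
Q's transition system — 2 states:
  t0 = rec X. (c.(b.0 + (0 + 0)))\{a,b} + a.X + a.X :: -a-> t0, -c-> t1
  t1 = (b.0 + (0 + 0))\{a,b} :: ·
Coarsest stable partition (strong bisimilarity classes):
  B0 = {s0, t0}
  B1 = {s1, t1}
s0 ∈ B0, t0 ∈ B0 → same block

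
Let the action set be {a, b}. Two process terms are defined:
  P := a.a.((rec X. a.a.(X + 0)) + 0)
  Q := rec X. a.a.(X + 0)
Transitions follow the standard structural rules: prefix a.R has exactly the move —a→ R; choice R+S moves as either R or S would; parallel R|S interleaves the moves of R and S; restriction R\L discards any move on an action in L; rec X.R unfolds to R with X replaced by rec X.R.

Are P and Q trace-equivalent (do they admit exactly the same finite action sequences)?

traces(P) = traces(Q)

LTS(P): 3 reachable states
  p0 = a.a.((rec X. a.a.(X + 0)) + 0) :: -a-> p1
  p1 = a.((rec X. a.a.(X + 0)) + 0) :: -a-> p2
  p2 = (rec X. a.a.(X + 0)) + 0 :: -a-> p1
LTS(Q): 3 reachable states
  q0 = rec X. a.a.(X + 0) :: -a-> q1
  q1 = a.((rec X. a.a.(X + 0)) + 0) :: -a-> q2
  q2 = (rec X. a.a.(X + 0)) + 0 :: -a-> q1
Bisimilarity quotient blocks:
  B0 = {p0, p1, p2, q0, q1, q2}
p0 ∈ B0, q0 ∈ B0 → same block
Bisimilar ⇒ trace-equivalent.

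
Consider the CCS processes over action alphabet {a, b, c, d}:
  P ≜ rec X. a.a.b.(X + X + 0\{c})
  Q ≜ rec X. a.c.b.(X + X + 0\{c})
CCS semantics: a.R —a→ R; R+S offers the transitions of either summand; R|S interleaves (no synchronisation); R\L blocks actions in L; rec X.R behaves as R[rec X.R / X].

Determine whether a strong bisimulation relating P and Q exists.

NO

LTS(P): 4 reachable states
  s0 = rec X. a.a.b.(X + X + 0\{c}) :: ··a··> s1
  s1 = a.b.((rec X. a.a.b.(X + X + 0\{c})) + (rec X. a.a.b.(X + X + 0\{c})) + 0\{c}) :: ··a··> s2
  s2 = b.((rec X. a.a.b.(X + X + 0\{c})) + (rec X. a.a.b.(X + X + 0\{c})) + 0\{c}) :: ··b··> s3
  s3 = (rec X. a.a.b.(X + X + 0\{c})) + (rec X. a.a.b.(X + X + 0\{c})) + 0\{c} :: ··a··> s1
LTS(Q): 4 reachable states
  t0 = rec X. a.c.b.(X + X + 0\{c}) :: ··a··> t1
  t1 = c.b.((rec X. a.c.b.(X + X + 0\{c})) + (rec X. a.c.b.(X + X + 0\{c})) + 0\{c}) :: ··c··> t2
  t2 = b.((rec X. a.c.b.(X + X + 0\{c})) + (rec X. a.c.b.(X + X + 0\{c})) + 0\{c}) :: ··b··> t3
  t3 = (rec X. a.c.b.(X + X + 0\{c})) + (rec X. a.c.b.(X + X + 0\{c})) + 0\{c} :: ··a··> t1
Coarsest stable partition (strong bisimilarity classes):
  B0 = {s0, s3}
  B1 = {s1}
  B2 = {s2}
  B3 = {t0, t3}
  B4 = {t1}
  B5 = {t2}
s0 ∈ B0, t0 ∈ B3 → different blocks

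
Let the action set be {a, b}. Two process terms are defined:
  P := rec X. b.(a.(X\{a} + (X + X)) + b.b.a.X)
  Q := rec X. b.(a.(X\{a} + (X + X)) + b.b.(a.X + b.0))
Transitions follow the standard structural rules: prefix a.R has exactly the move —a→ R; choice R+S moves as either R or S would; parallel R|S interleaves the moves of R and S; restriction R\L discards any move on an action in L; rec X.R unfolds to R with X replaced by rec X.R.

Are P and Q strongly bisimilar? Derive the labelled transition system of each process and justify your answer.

NO

LTS(P): 8 reachable states
  m0 = rec X. b.(a.(X\{a} + (X + X)) + b.b.a.X) :: -b-> m1
  m1 = a.((rec X. b.(a.(X\{a} + (X + X)) + b.b.a.X))\{a} + ((rec X. b.(a.(X\{a} + (X + X)) + b.b.a.X)) + (rec X. b.(a.(X\{a} + (X + X)) + b.b.a.X)))) + b.b.a.(rec X. b.(a.(X\{a} + (X + X)) + b.b.a.X)) :: -a-> m2, -b-> m3
  m2 = (rec X. b.(a.(X\{a} + (X + X)) + b.b.a.X))\{a} + ((rec X. b.(a.(X\{a} + (X + X)) + b.b.a.X)) + (rec X. b.(a.(X\{a} + (X + X)) + b.b.a.X))) :: -b-> m1, -b-> m4
  m3 = b.a.(rec X. b.(a.(X\{a} + (X + X)) + b.b.a.X)) :: -b-> m5
  m4 = (a.((rec X. b.(a.(X\{a} + (X + X)) + b.b.a.X))\{a} + ((rec X. b.(a.(X\{a} + (X + X)) + b.b.a.X)) + (rec X. b.(a.(X\{a} + (X + X)) + b.b.a.X)))) + b.b.a.(rec X. b.(a.(X\{a} + (X + X)) + b.b.a.X)))\{a} :: -b-> m6
  m5 = a.(rec X. b.(a.(X\{a} + (X + X)) + b.b.a.X)) :: -a-> m0
  m6 = (b.a.(rec X. b.(a.(X\{a} + (X + X)) + b.b.a.X)))\{a} :: -b-> m7
  m7 = (a.(rec X. b.(a.(X\{a} + (X + X)) + b.b.a.X)))\{a} :: (no moves)
LTS(Q): 10 reachable states
  n0 = rec X. b.(a.(X\{a} + (X + X)) + b.b.(a.X + b.0)) :: -b-> n1
  n1 = a.((rec X. b.(a.(X\{a} + (X + X)) + b.b.(a.X + b.0)))\{a} + ((rec X. b.(a.(X\{a} + (X + X)) + b.b.(a.X + b.0))) + (rec X. b.(a.(X\{a} + (X + X)) + b.b.(a.X + b.0))))) + b.b.(a.(rec X. b.(a.(X\{a} + (X + X)) + b.b.(a.X + b.0))) + b.0) :: -a-> n2, -b-> n3
  n2 = (rec X. b.(a.(X\{a} + (X + X)) + b.b.(a.X + b.0)))\{a} + ((rec X. b.(a.(X\{a} + (X + X)) + b.b.(a.X + b.0))) + (rec X. b.(a.(X\{a} + (X + X)) + b.b.(a.X + b.0)))) :: -b-> n1, -b-> n4
  n3 = b.(a.(rec X. b.(a.(X\{a} + (X + X)) + b.b.(a.X + b.0))) + b.0) :: -b-> n5
  n4 = (a.((rec X. b.(a.(X\{a} + (X + X)) + b.b.(a.X + b.0)))\{a} + ((rec X. b.(a.(X\{a} + (X + X)) + b.b.(a.X + b.0))) + (rec X. b.(a.(X\{a} + (X + X)) + b.b.(a.X + b.0))))) + b.b.(a.(rec X. b.(a.(X\{a} + (X + X)) + b.b.(a.X + b.0))) + b.0))\{a} :: -b-> n6
  n5 = a.(rec X. b.(a.(X\{a} + (X + X)) + b.b.(a.X + b.0))) + b.0 :: -a-> n0, -b-> n7
  n6 = (b.(a.(rec X. b.(a.(X\{a} + (X + X)) + b.b.(a.X + b.0))) + b.0))\{a} :: -b-> n8
  n7 = 0 :: (no moves)
  n8 = (a.(rec X. b.(a.(X\{a} + (X + X)) + b.b.(a.X + b.0))) + b.0)\{a} :: -b-> n9
  n9 = 0\{a} :: (no moves)
Partition-refinement fixed point:
  B0 = {m0}
  B1 = {m1}
  B2 = {m3}
  B3 = {m5}
  B4 = {m2}
  B5 = {m4, n6}
  B6 = {m6, n8}
  B7 = {m7, n7, n9}
  B8 = {n0}
  B9 = {n1}
  B10 = {n2}
  B11 = {n4}
  B12 = {n3}
  B13 = {n5}
m0 ∈ B0, n0 ∈ B8 → different blocks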